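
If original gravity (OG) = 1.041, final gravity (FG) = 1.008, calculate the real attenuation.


AA = (OG−FG)/(OG−1)·100;  RA = AA·0.8192
AA = (1.041 − 1.008)/(1.041 − 1)·100 = 80.4878
RA = 80.4878·0.8192

65.9356 %


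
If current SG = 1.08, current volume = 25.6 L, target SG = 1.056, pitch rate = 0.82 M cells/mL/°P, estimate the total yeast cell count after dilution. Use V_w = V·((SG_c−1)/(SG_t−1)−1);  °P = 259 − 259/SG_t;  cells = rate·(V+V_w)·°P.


V_w = 25.6·((1.08−1)/(1.056−1)−1) = 10.9714
V_final = 25.6 + 10.9714 = 36.5714
°P = 259 − 259/1.056 = 13.7348
cells = 0.82·36.5714·13.7348

411.8885 billion cells


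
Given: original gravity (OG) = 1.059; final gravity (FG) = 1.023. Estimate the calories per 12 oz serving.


ABW = (OG−FG)·131.25·0.79/FG;  °P = 259 − 259/SG (for OG→OE and FG→AE);  RE = 0.1808·OE + 0.8192·AE;  Cal = (6.9·ABW + 4·(RE−0.1))·FG·3.55
ABW = (1.059 − 1.023)·131.25·0.79/1.023 = 3.6488
OE = 259 − 259/1.059 = 14.4297 °P
AE = 259 − 259/1.023 = 5.8231 °P
RE = 0.1808·14.4297 + 0.8192·5.8231 = 7.3791 °P
Cal = (6.9·3.6488 + 4·(7.3791−0.1))·1.023·3.55

197.1749 kcal


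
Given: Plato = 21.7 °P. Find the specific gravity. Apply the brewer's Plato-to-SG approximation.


SG = 259/(259 − P)
SG = 259/(259 − 21.7)

1.0914


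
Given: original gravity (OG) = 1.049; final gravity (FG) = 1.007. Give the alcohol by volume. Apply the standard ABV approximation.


ABV = (OG − FG) · 131.25
ABV = (1.049 − 1.007) · 131.25

5.5125 % ABV


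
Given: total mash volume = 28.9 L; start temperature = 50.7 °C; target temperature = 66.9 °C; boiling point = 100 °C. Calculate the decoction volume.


V_dec = V_total·(T_target − T_start)/(T_boil − T_start)
V_dec = 28.9·(66.9 − 50.7)/(100 − 50.7)

9.4966 L


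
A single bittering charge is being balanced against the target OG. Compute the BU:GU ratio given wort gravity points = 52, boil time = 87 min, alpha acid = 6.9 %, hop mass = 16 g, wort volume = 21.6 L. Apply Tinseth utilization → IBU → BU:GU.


U = 1.65·0.000125^(GP/1000)·(1−e^(−0.04t))/4.15;  IBU = (α/100)·m·U·1000/V;  BU:GU = IBU/GP
U = 1.65·0.000125^(52/1000)·(1−e^(−0.04·87))/4.15 = 0.2415
IBU = (6.9/100)·16·0.2415·1000/21.6 = 12.3424
BU:GU = 12.3424/52

0.2374


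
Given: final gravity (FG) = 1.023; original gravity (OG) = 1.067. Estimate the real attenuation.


AA = (OG−FG)/(OG−1)·100;  RA = AA·0.8192
AA = (1.067 − 1.023)/(1.067 − 1)·100 = 65.6716
RA = 65.6716·0.8192

53.7982 %


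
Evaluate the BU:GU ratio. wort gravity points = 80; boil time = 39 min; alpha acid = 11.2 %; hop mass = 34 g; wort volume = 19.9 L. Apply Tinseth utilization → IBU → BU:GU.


U = 1.65·0.000125^(GP/1000)·(1−e^(−0.04t))/4.15;  IBU = (α/100)·m·U·1000/V;  BU:GU = IBU/GP
U = 1.65·0.000125^(80/1000)·(1−e^(−0.04·39))/4.15 = 0.1530
IBU = (11.2/100)·34·0.1530·1000/19.9 = 29.2809
BU:GU = 29.2809/80

0.3660


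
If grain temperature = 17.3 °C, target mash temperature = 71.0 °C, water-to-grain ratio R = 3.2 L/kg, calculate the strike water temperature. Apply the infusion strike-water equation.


T_strike = (0.41/R)·(T_mash − T_grain) + T_mash
T_strike = (0.41/3.2)·(71.0 − 17.3) + 71.0

77.8803 °C


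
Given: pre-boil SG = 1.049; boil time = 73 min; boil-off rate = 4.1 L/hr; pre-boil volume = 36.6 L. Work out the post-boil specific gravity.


V_post = V_pre − rate·(t/60);  SG_post = 1 + (SG_pre−1)·V_pre/V_post
V_post = 36.6 − 4.1·(73/60) = 31.6117
SG_post = 1 + (1.049 − 1)·36.6/31.6117

1.0567


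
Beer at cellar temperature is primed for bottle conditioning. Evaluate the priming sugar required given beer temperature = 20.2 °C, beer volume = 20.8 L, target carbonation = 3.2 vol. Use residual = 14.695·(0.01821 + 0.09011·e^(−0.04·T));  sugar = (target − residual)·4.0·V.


residual = 14.695·(0.01821 + 0.09011·e^(−0.04·20.2)) = 0.8578
sugar = (3.2 − 0.8578)·4.0·20.8

194.8676 g


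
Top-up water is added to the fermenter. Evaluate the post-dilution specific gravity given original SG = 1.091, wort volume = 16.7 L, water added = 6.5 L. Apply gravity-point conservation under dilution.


SG_new = 1 + (SG_old − 1)·V_old/(V_old + V_water)
pts = (1.091 − 1)·1000·16.7/(16.7 + 6.5) = 65.5043
SG_new = 1 + 65.5043/1000

1.0655


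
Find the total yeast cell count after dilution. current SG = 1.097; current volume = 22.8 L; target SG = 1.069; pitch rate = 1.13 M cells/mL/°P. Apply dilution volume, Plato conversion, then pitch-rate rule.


V_w = V·((SG_c−1)/(SG_t−1)−1);  °P = 259 − 259/SG_t;  cells = rate·(V+V_w)·°P
V_w = 22.8·((1.097−1)/(1.069−1)−1) = 9.2522
V_final = 22.8 + 9.2522 = 32.0522
°P = 259 − 259/1.069 = 16.7175
cells = 1.13·32.0522·16.7175

605.4902 billion cells


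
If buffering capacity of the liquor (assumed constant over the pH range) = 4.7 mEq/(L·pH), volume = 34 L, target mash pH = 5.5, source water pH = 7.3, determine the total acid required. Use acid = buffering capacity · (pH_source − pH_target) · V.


acid = 4.7 · (7.3 − 5.5) · 34

287.6400 mEq


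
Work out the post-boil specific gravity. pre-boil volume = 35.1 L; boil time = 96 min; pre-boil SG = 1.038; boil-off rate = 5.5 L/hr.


V_post = V_pre − rate·(t/60);  SG_post = 1 + (SG_pre−1)·V_pre/V_post
V_post = 35.1 − 5.5·(96/60) = 26.3000
SG_post = 1 + (1.038 − 1)·35.1/26.3000

1.0507


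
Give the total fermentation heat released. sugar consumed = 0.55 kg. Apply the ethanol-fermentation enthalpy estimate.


Q = m_sugar · 590 kJ/kg
Q = 0.55 · 590

324.5000 kJ


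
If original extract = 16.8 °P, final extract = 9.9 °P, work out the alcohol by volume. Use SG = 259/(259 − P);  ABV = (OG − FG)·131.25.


OG = 259/(259 − 16.8) = 1.0694
FG = 259/(259 − 9.9) = 1.0397
ABV = (1.0694 − 1.0397)·131.25

3.8878 % ABV


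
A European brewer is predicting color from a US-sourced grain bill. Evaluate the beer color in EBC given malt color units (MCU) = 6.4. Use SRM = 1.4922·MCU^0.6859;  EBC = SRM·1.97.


SRM = 1.4922·6.4^0.6859 = 5.3307
EBC = 5.3307·1.97

10.5015 EBC


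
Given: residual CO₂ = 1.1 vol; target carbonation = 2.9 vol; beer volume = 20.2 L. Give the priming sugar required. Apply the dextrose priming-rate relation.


sugar = (target − residual)·4.0·V
sugar = (2.9 − 1.1)·4.0·20.2

145.4400 g


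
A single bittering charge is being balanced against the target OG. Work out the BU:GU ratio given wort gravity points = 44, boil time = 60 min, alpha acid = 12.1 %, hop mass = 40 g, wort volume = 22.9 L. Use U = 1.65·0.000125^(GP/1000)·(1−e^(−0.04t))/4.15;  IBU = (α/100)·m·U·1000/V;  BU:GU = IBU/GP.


U = 1.65·0.000125^(44/1000)·(1−e^(−0.04·60))/4.15 = 0.2434
IBU = (12.1/100)·40·0.2434·1000/22.9 = 51.4527
BU:GU = 51.4527/44

1.1694


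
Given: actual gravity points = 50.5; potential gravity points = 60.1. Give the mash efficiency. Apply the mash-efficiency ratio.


efficiency = actual / potential × 100
efficiency = 50.5 / 60.1 × 100

84.0266 %


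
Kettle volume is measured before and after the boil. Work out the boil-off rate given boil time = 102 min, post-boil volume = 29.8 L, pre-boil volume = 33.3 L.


rate = (V_pre − V_post) / (t_min/60)
rate = (33.3 − 29.8) / (102/60)

2.0588 L/hr


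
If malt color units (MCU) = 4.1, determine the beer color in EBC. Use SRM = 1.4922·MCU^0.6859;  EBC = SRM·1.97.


SRM = 1.4922·4.1^0.6859 = 3.9277
EBC = 3.9277·1.97

7.7375 EBC


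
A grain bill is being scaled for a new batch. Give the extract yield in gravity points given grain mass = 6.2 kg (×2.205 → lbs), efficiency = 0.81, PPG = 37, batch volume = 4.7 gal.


points = lbs × PPG × eff / vol
lbs = 6.2 × 2.205 = 13.6710
points = 13.6710 × 37 × 0.81 / 4.7

87.1744 points


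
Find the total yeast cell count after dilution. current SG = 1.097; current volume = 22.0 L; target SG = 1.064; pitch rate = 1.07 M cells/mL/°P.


V_w = V·((SG_c−1)/(SG_t−1)−1);  °P = 259 − 259/SG_t;  cells = rate·(V+V_w)·°P
V_w = 22.0·((1.097−1)/(1.064−1)−1) = 11.3437
V_final = 22.0 + 11.3437 = 33.3437
°P = 259 − 259/1.064 = 15.5789
cells = 1.07·33.3437·15.5789

555.8228 billion cells


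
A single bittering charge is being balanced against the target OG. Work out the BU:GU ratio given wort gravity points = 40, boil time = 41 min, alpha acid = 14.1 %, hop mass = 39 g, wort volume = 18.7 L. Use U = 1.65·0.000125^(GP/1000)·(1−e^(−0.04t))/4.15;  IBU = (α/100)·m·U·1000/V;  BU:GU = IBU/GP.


U = 1.65·0.000125^(40/1000)·(1−e^(−0.04·41))/4.15 = 0.2237
IBU = (14.1/100)·39·0.2237·1000/18.7 = 65.7810
BU:GU = 65.7810/40

1.6445


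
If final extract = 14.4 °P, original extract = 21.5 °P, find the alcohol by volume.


SG = 259/(259 − P);  ABV = (OG − FG)·131.25
OG = 259/(259 − 21.5) = 1.0905
FG = 259/(259 − 14.4) = 1.0589
ABV = (1.0905 − 1.0589)·131.25

4.1547 % ABV


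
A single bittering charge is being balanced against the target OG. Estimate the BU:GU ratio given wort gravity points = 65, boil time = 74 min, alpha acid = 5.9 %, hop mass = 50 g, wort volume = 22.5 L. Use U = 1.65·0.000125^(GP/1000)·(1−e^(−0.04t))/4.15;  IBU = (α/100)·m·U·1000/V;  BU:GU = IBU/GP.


U = 1.65·0.000125^(65/1000)·(1−e^(−0.04·74))/4.15 = 0.2102
IBU = (5.9/100)·50·0.2102·1000/22.5 = 27.5591
BU:GU = 27.5591/65

0.4240


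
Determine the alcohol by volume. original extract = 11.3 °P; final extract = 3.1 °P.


SG = 259/(259 − P);  ABV = (OG − FG)·131.25
OG = 259/(259 − 11.3) = 1.0456
FG = 259/(259 − 3.1) = 1.0121
ABV = (1.0456 − 1.0121)·131.25

4.3976 % ABV


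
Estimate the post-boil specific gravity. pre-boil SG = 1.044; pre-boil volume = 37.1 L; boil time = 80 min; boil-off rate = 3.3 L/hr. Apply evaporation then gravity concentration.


V_post = V_pre − rate·(t/60);  SG_post = 1 + (SG_pre−1)·V_pre/V_post
V_post = 37.1 − 3.3·(80/60) = 32.7000
SG_post = 1 + (1.044 − 1)·37.1/32.7000

1.0499


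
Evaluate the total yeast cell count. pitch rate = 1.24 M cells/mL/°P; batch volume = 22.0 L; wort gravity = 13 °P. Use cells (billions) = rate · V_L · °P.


cells = 1.24 · 22.0 · 13

354.6400 billion cells


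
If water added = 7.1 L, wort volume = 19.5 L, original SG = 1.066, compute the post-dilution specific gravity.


SG_new = 1 + (SG_old − 1)·V_old/(V_old + V_water)
pts = (1.066 − 1)·1000·19.5/(19.5 + 7.1) = 48.3835
SG_new = 1 + 48.3835/1000

1.0484


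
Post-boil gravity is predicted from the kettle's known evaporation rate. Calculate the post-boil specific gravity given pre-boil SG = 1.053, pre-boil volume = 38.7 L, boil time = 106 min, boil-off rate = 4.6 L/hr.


V_post = V_pre − rate·(t/60);  SG_post = 1 + (SG_pre−1)·V_pre/V_post
V_post = 38.7 − 4.6·(106/60) = 30.5733
SG_post = 1 + (1.053 − 1)·38.7/30.5733

1.0671


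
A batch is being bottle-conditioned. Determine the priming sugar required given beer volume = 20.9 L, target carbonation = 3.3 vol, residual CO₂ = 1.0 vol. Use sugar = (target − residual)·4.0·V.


sugar = (3.3 − 1.0)·4.0·20.9

192.2800 g


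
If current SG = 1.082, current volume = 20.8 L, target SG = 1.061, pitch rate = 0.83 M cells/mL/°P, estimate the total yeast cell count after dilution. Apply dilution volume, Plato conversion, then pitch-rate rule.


V_w = V·((SG_c−1)/(SG_t−1)−1);  °P = 259 − 259/SG_t;  cells = rate·(V+V_w)·°P
V_w = 20.8·((1.082−1)/(1.061−1)−1) = 7.1607
V_final = 20.8 + 7.1607 = 27.9607
°P = 259 − 259/1.061 = 14.8907
cells = 0.83·27.9607·14.8907

345.5729 billion cells


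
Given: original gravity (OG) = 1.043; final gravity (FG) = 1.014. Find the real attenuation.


AA = (OG−FG)/(OG−1)·100;  RA = AA·0.8192
AA = (1.043 − 1.014)/(1.043 − 1)·100 = 67.4419
RA = 67.4419·0.8192

55.2484 %


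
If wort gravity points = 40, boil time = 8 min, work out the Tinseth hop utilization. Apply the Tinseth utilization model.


U = 1.65·0.000125^(GP/1000) · (1 − e^(−0.04·t))/4.15
bigness = 1.65·0.000125^(40/1000) = 1.1518
boil_factor = (1 − e^(−0.04·8))/4.15 = 0.0660
U = 1.1518 · 0.0660

0.0760


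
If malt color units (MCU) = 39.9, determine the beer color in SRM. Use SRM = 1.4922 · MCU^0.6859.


SRM = 1.4922 · 39.9^0.6859

18.7040 SRM


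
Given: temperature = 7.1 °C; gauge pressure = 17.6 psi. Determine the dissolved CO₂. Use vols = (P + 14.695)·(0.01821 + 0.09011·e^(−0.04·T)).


vols = (17.6 + 14.695)·(0.01821 + 0.09011·e^(−0.04·7.1))

2.7787 volumes


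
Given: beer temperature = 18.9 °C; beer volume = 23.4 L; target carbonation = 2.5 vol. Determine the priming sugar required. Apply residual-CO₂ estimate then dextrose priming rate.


residual = 14.695·(0.01821 + 0.09011·e^(−0.04·T));  sugar = (target − residual)·4.0·V
residual = 14.695·(0.01821 + 0.09011·e^(−0.04·18.9)) = 0.8893
sugar = (2.5 − 0.8893)·4.0·23.4

150.7572 g


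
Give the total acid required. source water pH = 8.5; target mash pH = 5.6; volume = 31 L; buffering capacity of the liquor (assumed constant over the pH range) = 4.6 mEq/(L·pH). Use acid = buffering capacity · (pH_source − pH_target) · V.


acid = 4.6 · (8.5 − 5.6) · 31

413.5400 mEq


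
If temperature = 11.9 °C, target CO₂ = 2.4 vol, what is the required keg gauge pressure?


psi = vols/(0.01821 + 0.09011·e^(−0.04·T)) − 14.695
psi = 2.4/(0.01821 + 0.09011·e^(−0.04·11.9)) − 14.695

17.6535 psi


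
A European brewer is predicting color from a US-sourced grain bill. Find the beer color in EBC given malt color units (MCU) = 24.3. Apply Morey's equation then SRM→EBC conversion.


SRM = 1.4922·MCU^0.6859;  EBC = SRM·1.97
SRM = 1.4922·24.3^0.6859 = 13.3111
EBC = 13.3111·1.97

26.2229 EBC


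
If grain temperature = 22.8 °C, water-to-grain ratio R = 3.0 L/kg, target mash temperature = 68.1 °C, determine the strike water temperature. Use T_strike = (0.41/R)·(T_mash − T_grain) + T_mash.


T_strike = (0.41/3.0)·(68.1 − 22.8) + 68.1

74.2910 °C


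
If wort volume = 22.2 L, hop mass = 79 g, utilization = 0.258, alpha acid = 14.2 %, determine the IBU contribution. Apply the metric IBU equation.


IBU = (α/100)·mass·U·1000 / V
IBU = (14.2/100)·79·0.258·1000 / 22.2

130.3714 IBU


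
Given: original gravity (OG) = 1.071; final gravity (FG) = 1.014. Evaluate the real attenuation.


AA = (OG−FG)/(OG−1)·100;  RA = AA·0.8192
AA = (1.071 − 1.014)/(1.071 − 1)·100 = 80.2817
RA = 80.2817·0.8192

65.7668 %


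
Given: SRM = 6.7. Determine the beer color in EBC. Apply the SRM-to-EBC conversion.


EBC = SRM · 1.97
EBC = 6.7 · 1.97

13.1990 EBC


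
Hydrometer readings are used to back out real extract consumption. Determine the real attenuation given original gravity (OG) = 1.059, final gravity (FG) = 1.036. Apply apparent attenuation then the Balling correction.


AA = (OG−FG)/(OG−1)·100;  RA = AA·0.8192
AA = (1.059 − 1.036)/(1.059 − 1)·100 = 38.9831
RA = 38.9831·0.8192

31.9349 %


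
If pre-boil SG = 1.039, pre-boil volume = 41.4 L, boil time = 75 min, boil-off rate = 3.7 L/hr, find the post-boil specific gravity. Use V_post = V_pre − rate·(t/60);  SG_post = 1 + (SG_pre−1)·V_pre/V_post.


V_post = 41.4 − 3.7·(75/60) = 36.7750
SG_post = 1 + (1.039 − 1)·41.4/36.7750

1.0439


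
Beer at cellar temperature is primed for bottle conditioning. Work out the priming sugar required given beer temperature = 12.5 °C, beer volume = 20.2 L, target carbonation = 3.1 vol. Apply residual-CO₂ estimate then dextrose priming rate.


residual = 14.695·(0.01821 + 0.09011·e^(−0.04·T));  sugar = (target − residual)·4.0·V
residual = 14.695·(0.01821 + 0.09011·e^(−0.04·12.5)) = 1.0707
sugar = (3.1 − 1.0707)·4.0·20.2

163.9639 g


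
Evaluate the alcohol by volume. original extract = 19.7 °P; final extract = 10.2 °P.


SG = 259/(259 − P);  ABV = (OG − FG)·131.25
OG = 259/(259 − 19.7) = 1.0823
FG = 259/(259 − 10.2) = 1.0410
ABV = (1.0823 − 1.0410)·131.25

5.4241 % ABV


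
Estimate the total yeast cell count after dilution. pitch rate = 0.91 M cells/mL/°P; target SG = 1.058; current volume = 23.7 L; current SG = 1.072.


V_w = V·((SG_c−1)/(SG_t−1)−1);  °P = 259 − 259/SG_t;  cells = rate·(V+V_w)·°P
V_w = 23.7·((1.072−1)/(1.058−1)−1) = 5.7207
V_final = 23.7 + 5.7207 = 29.4207
°P = 259 − 259/1.058 = 14.1985
cells = 0.91·29.4207·14.1985

380.1337 billion cells


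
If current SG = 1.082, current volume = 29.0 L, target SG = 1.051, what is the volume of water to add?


V_water = V·((SG_curr − 1)/(SG_target − 1) − 1)
V_water = 29.0·((1.082 − 1)/(1.051 − 1) − 1)

17.6275 L


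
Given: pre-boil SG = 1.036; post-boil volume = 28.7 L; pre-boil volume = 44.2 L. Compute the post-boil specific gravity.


SG_post = 1 + (SG_pre − 1)·V_pre/V_post
pts_pre = (1.036 − 1)·1000 = 36.0000
pts_post = 36.0000·44.2/28.7 = 55.4425
SG_post = 1 + 55.4425/1000

1.0554


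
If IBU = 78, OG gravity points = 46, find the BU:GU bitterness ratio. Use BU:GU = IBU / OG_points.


BU:GU = 78 / 46

1.6957


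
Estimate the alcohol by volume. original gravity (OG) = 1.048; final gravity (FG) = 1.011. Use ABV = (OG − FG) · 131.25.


ABV = (1.048 − 1.011) · 131.25

4.8563 % ABV


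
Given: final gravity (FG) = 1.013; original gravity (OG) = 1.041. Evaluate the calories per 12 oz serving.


ABW = (OG−FG)·131.25·0.79/FG;  °P = 259 − 259/SG (for OG→OE and FG→AE);  RE = 0.1808·OE + 0.8192·AE;  Cal = (6.9·ABW + 4·(RE−0.1))·FG·3.55
ABW = (1.041 − 1.013)·131.25·0.79/1.013 = 2.8660
OE = 259 − 259/1.041 = 10.2008 °P
AE = 259 − 259/1.013 = 3.3238 °P
RE = 0.1808·10.2008 + 0.8192·3.3238 = 4.5671 °P
Cal = (6.9·2.8660 + 4·(4.5671−0.1))·1.013·3.55

135.3733 kcal


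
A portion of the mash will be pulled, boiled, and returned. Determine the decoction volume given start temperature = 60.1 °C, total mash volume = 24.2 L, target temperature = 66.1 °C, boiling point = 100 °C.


V_dec = V_total·(T_target − T_start)/(T_boil − T_start)
V_dec = 24.2·(66.1 − 60.1)/(100 − 60.1)

3.6391 L


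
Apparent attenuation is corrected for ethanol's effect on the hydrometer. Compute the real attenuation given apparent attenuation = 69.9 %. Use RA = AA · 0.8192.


RA = 69.9 · 0.8192

57.2621 %


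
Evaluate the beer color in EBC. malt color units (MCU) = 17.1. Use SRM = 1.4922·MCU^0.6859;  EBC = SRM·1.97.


SRM = 1.4922·17.1^0.6859 = 10.4602
EBC = 10.4602·1.97

20.6066 EBC


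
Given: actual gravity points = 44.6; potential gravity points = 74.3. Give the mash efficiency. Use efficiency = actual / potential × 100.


efficiency = 44.6 / 74.3 × 100

60.0269 %


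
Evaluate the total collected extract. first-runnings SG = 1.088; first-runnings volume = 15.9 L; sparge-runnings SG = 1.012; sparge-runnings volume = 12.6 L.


total = Σ (SG_i − 1)·1000·V_i
first = (1.088 − 1)·1000·15.9 = 1399.2000
sparge = (1.012 − 1)·1000·12.6 = 151.2000
total = 1399.2000 + 151.2000

1550.4000 gravity·L


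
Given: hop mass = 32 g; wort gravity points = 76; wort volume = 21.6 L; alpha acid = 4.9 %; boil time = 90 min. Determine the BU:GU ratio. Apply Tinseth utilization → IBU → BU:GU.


U = 1.65·0.000125^(GP/1000)·(1−e^(−0.04t))/4.15;  IBU = (α/100)·m·U·1000/V;  BU:GU = IBU/GP
U = 1.65·0.000125^(76/1000)·(1−e^(−0.04·90))/4.15 = 0.1953
IBU = (4.9/100)·32·0.1953·1000/21.6 = 14.1795
BU:GU = 14.1795/76

0.1866


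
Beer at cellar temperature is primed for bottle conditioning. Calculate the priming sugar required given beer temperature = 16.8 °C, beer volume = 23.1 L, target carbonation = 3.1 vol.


residual = 14.695·(0.01821 + 0.09011·e^(−0.04·T));  sugar = (target − residual)·4.0·V
residual = 14.695·(0.01821 + 0.09011·e^(−0.04·16.8)) = 0.9438
sugar = (3.1 − 0.9438)·4.0·23.1

199.2302 g


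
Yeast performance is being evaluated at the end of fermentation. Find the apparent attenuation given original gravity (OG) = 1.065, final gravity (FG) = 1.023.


AA = (OG − FG)/(OG − 1) · 100
AA = (1.065 − 1.023)/(1.065 − 1) · 100

64.6154 %


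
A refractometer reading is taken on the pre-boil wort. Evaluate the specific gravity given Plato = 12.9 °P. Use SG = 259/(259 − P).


SG = 259/(259 − 12.9)

1.0524


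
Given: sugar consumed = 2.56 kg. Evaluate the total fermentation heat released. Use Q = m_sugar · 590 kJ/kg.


Q = 2.56 · 590

1510.4000 kJ


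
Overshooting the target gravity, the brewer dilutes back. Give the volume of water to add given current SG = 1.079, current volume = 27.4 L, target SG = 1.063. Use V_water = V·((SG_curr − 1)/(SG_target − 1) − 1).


V_water = 27.4·((1.079 − 1)/(1.063 − 1) − 1)

6.9587 L


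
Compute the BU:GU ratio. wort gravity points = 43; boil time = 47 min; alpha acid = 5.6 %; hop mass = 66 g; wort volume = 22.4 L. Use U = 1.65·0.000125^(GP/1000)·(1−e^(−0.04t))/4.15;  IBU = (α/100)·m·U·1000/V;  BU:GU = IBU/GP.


U = 1.65·0.000125^(43/1000)·(1−e^(−0.04·47))/4.15 = 0.2289
IBU = (5.6/100)·66·0.2289·1000/22.4 = 37.7729
BU:GU = 37.7729/43

0.8784


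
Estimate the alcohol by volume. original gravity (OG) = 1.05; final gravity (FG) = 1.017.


ABV = (OG − FG) · 131.25
ABV = (1.05 − 1.017) · 131.25

4.3313 % ABV


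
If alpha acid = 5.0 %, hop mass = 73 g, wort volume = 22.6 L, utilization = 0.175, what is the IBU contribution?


IBU = (α/100)·mass·U·1000 / V
IBU = (5.0/100)·73·0.175·1000 / 22.6

28.2633 IBU


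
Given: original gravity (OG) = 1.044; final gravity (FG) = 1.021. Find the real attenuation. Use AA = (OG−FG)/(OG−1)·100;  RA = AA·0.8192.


AA = (1.044 − 1.021)/(1.044 − 1)·100 = 52.2727
RA = 52.2727·0.8192

42.8218 %


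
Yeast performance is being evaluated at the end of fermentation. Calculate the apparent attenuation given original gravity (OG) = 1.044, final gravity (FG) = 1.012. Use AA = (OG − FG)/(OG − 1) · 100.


AA = (1.044 − 1.012)/(1.044 − 1) · 100

72.7273 %


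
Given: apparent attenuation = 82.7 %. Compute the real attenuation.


RA = AA · 0.8192
RA = 82.7 · 0.8192

67.7478 %


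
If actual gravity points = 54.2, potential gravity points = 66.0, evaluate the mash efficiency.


efficiency = actual / potential × 100
efficiency = 54.2 / 66.0 × 100

82.1212 %


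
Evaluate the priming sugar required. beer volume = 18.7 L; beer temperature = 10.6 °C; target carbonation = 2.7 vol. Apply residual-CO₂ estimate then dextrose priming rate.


residual = 14.695·(0.01821 + 0.09011·e^(−0.04·T));  sugar = (target − residual)·4.0·V
residual = 14.695·(0.01821 + 0.09011·e^(−0.04·10.6)) = 1.1342
sugar = (2.7 − 1.1342)·4.0·18.7

117.1247 g


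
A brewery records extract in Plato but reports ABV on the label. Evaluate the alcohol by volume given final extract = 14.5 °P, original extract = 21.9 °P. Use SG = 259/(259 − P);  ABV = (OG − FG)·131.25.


OG = 259/(259 − 21.9) = 1.0924
FG = 259/(259 − 14.5) = 1.0593
ABV = (1.0924 − 1.0593)·131.25

4.3393 % ABV


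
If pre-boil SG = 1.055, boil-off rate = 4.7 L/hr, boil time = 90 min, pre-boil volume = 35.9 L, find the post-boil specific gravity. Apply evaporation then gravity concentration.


V_post = V_pre − rate·(t/60);  SG_post = 1 + (SG_pre−1)·V_pre/V_post
V_post = 35.9 − 4.7·(90/60) = 28.8500
SG_post = 1 + (1.055 − 1)·35.9/28.8500

1.0684


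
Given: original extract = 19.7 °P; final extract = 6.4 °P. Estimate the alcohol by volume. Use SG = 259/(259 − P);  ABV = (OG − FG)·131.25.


OG = 259/(259 − 19.7) = 1.0823
FG = 259/(259 − 6.4) = 1.0253
ABV = (1.0823 − 1.0253)·131.25

7.4795 % ABV


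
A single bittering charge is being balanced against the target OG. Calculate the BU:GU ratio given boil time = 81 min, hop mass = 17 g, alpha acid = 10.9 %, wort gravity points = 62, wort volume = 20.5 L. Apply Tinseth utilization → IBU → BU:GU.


U = 1.65·0.000125^(GP/1000)·(1−e^(−0.04t))/4.15;  IBU = (α/100)·m·U·1000/V;  BU:GU = IBU/GP
U = 1.65·0.000125^(62/1000)·(1−e^(−0.04·81))/4.15 = 0.2188
IBU = (10.9/100)·17·0.2188·1000/20.5 = 19.7795
BU:GU = 19.7795/62

0.3190


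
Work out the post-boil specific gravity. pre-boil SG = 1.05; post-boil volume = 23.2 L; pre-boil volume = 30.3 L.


SG_post = 1 + (SG_pre − 1)·V_pre/V_post
pts_pre = (1.05 − 1)·1000 = 50.0000
pts_post = 50.0000·30.3/23.2 = 65.3017
SG_post = 1 + 65.3017/1000

1.0653


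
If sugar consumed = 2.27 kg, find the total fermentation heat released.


Q = m_sugar · 590 kJ/kg
Q = 2.27 · 590

1339.3000 kJ


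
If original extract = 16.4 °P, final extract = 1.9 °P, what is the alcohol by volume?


SG = 259/(259 − P);  ABV = (OG − FG)·131.25
OG = 259/(259 − 16.4) = 1.0676
FG = 259/(259 − 1.9) = 1.0074
ABV = (1.0676 − 1.0074)·131.25

7.9027 % ABV


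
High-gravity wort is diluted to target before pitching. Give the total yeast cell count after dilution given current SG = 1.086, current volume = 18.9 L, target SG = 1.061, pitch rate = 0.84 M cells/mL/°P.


V_w = V·((SG_c−1)/(SG_t−1)−1);  °P = 259 − 259/SG_t;  cells = rate·(V+V_w)·°P
V_w = 18.9·((1.086−1)/(1.061−1)−1) = 7.7459
V_final = 18.9 + 7.7459 = 26.6459
°P = 259 − 259/1.061 = 14.8907
cells = 0.84·26.6459·14.8907

333.2913 billion cells


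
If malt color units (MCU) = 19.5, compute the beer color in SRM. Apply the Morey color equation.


SRM = 1.4922 · MCU^0.6859
SRM = 1.4922 · 19.5^0.6859

11.4462 SRM


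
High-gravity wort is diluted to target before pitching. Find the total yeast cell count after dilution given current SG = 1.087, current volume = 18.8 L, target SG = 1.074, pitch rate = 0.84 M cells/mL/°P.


V_w = V·((SG_c−1)/(SG_t−1)−1);  °P = 259 − 259/SG_t;  cells = rate·(V+V_w)·°P
V_w = 18.8·((1.087−1)/(1.074−1)−1) = 3.3027
V_final = 18.8 + 3.3027 = 22.1027
°P = 259 − 259/1.074 = 17.8454
cells = 0.84·22.1027·17.8454

331.3232 billion cells


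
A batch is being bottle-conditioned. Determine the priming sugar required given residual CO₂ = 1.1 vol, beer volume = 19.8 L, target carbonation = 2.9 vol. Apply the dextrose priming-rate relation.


sugar = (target − residual)·4.0·V
sugar = (2.9 − 1.1)·4.0·19.8

142.5600 g


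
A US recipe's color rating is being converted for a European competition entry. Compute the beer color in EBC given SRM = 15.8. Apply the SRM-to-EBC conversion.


EBC = SRM · 1.97
EBC = 15.8 · 1.97

31.1260 EBC


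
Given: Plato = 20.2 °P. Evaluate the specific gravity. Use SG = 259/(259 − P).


SG = 259/(259 − 20.2)

1.0846


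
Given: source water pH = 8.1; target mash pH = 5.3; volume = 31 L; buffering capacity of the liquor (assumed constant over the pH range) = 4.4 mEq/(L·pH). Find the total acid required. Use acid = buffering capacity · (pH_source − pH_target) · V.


acid = 4.4 · (8.1 − 5.3) · 31

381.9200 mEq


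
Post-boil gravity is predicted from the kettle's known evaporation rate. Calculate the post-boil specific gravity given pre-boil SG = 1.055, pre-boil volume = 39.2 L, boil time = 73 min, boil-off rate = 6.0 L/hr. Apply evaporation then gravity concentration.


V_post = V_pre − rate·(t/60);  SG_post = 1 + (SG_pre−1)·V_pre/V_post
V_post = 39.2 − 6.0·(73/60) = 31.9000
SG_post = 1 + (1.055 − 1)·39.2/31.9000

1.0676


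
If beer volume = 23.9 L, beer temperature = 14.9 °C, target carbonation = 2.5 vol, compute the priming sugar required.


residual = 14.695·(0.01821 + 0.09011·e^(−0.04·T));  sugar = (target − residual)·4.0·V
residual = 14.695·(0.01821 + 0.09011·e^(−0.04·14.9)) = 0.9972
sugar = (2.5 − 0.9972)·4.0·23.9

143.6651 g


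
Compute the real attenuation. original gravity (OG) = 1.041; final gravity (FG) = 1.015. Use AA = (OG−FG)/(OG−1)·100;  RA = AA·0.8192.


AA = (1.041 − 1.015)/(1.041 − 1)·100 = 63.4146
RA = 63.4146·0.8192

51.9493 %


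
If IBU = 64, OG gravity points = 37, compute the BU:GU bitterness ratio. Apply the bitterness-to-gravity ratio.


BU:GU = IBU / OG_points
BU:GU = 64 / 37

1.7297


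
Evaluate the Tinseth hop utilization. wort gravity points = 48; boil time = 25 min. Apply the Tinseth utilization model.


U = 1.65·0.000125^(GP/1000) · (1 − e^(−0.04·t))/4.15
bigness = 1.65·0.000125^(48/1000) = 1.0719
boil_factor = (1 − e^(−0.04·25))/4.15 = 0.1523
U = 1.0719 · 0.1523

0.1633


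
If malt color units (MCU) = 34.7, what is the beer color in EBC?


SRM = 1.4922·MCU^0.6859;  EBC = SRM·1.97
SRM = 1.4922·34.7^0.6859 = 16.9957
EBC = 16.9957·1.97

33.4815 EBC


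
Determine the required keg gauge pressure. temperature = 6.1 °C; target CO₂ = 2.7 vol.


psi = vols/(0.01821 + 0.09011·e^(−0.04·T)) − 14.695
psi = 2.7/(0.01821 + 0.09011·e^(−0.04·6.1)) − 14.695

15.7070 psi


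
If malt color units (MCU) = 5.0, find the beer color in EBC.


SRM = 1.4922·MCU^0.6859;  EBC = SRM·1.97
SRM = 1.4922·5.0^0.6859 = 4.5004
EBC = 4.5004·1.97

8.8658 EBC


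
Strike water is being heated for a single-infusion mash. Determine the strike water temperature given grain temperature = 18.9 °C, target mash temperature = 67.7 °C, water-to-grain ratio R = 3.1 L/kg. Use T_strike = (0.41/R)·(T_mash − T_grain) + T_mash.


T_strike = (0.41/3.1)·(67.7 − 18.9) + 67.7

74.1542 °C


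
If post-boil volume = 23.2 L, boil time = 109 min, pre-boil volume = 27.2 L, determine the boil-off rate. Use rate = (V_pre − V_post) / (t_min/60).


rate = (27.2 − 23.2) / (109/60)

2.2018 L/hr


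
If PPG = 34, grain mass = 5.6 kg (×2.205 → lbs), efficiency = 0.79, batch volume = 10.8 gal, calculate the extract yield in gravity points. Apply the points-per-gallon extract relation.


points = lbs × PPG × eff / vol
lbs = 5.6 × 2.205 = 12.3480
points = 12.3480 × 34 × 0.79 / 10.8

30.7099 points


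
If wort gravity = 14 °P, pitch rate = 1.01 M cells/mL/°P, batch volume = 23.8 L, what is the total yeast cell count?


cells (billions) = rate · V_L · °P
cells = 1.01 · 23.8 · 14

336.5320 billion cells


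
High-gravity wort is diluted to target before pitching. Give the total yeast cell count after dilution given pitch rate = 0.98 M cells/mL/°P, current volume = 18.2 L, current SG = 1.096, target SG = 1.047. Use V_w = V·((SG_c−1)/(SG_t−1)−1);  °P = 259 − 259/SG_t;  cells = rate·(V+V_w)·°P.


V_w = 18.2·((1.096−1)/(1.047−1)−1) = 18.9745
V_final = 18.2 + 18.9745 = 37.1745
°P = 259 − 259/1.047 = 11.6266
cells = 0.98·37.1745·11.6266

423.5667 billion cells


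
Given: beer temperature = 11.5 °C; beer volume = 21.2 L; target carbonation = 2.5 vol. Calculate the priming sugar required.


residual = 14.695·(0.01821 + 0.09011·e^(−0.04·T));  sugar = (target − residual)·4.0·V
residual = 14.695·(0.01821 + 0.09011·e^(−0.04·11.5)) = 1.1035
sugar = (2.5 − 1.1035)·4.0·21.2

118.4215 g


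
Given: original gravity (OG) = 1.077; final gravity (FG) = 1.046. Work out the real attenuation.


AA = (OG−FG)/(OG−1)·100;  RA = AA·0.8192
AA = (1.077 − 1.046)/(1.077 − 1)·100 = 40.2597
RA = 40.2597·0.8192

32.9808 %


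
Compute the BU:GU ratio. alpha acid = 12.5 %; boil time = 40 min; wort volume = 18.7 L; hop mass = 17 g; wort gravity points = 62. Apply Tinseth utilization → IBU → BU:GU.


U = 1.65·0.000125^(GP/1000)·(1−e^(−0.04t))/4.15;  IBU = (α/100)·m·U·1000/V;  BU:GU = IBU/GP
U = 1.65·0.000125^(62/1000)·(1−e^(−0.04·40))/4.15 = 0.1818
IBU = (12.5/100)·17·0.1818·1000/18.7 = 20.6548
BU:GU = 20.6548/62

0.3331


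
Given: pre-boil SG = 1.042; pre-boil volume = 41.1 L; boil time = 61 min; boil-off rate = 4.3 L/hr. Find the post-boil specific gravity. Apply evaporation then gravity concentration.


V_post = V_pre − rate·(t/60);  SG_post = 1 + (SG_pre−1)·V_pre/V_post
V_post = 41.1 − 4.3·(61/60) = 36.7283
SG_post = 1 + (1.042 − 1)·41.1/36.7283

1.0470


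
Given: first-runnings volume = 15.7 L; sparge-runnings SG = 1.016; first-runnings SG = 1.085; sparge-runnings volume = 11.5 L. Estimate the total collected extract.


total = Σ (SG_i − 1)·1000·V_i
first = (1.085 − 1)·1000·15.7 = 1334.5000
sparge = (1.016 − 1)·1000·11.5 = 184.0000
total = 1334.5000 + 184.0000

1518.5000 gravity·L


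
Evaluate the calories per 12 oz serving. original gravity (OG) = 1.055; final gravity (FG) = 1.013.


ABW = (OG−FG)·131.25·0.79/FG;  °P = 259 − 259/SG (for OG→OE and FG→AE);  RE = 0.1808·OE + 0.8192·AE;  Cal = (6.9·ABW + 4·(RE−0.1))·FG·3.55
ABW = (1.055 − 1.013)·131.25·0.79/1.013 = 4.2990
OE = 259 − 259/1.055 = 13.5024 °P
AE = 259 − 259/1.013 = 3.3238 °P
RE = 0.1808·13.5024 + 0.8192·3.3238 = 5.1641 °P
Cal = (6.9·4.2990 + 4·(5.1641−0.1))·1.013·3.55

179.5174 kcal


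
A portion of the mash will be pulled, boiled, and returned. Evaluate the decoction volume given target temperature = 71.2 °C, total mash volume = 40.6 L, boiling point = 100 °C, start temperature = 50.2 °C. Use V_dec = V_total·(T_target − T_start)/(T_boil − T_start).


V_dec = 40.6·(71.2 − 50.2)/(100 − 50.2)

17.1205 L


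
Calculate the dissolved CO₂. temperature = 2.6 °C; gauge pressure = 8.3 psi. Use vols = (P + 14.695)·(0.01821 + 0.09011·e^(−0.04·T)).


vols = (8.3 + 14.695)·(0.01821 + 0.09011·e^(−0.04·2.6))

2.2861 volumes


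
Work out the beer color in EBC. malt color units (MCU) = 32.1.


SRM = 1.4922·MCU^0.6859;  EBC = SRM·1.97
SRM = 1.4922·32.1^0.6859 = 16.1116
EBC = 16.1116·1.97

31.7399 EBC


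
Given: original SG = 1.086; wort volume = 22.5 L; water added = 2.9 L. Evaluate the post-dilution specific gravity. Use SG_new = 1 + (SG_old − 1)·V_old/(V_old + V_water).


pts = (1.086 − 1)·1000·22.5/(22.5 + 2.9) = 76.1811
SG_new = 1 + 76.1811/1000

1.0762


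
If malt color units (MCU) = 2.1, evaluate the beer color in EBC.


SRM = 1.4922·MCU^0.6859;  EBC = SRM·1.97
SRM = 1.4922·2.1^0.6859 = 2.4822
EBC = 2.4822·1.97

4.8899 EBC


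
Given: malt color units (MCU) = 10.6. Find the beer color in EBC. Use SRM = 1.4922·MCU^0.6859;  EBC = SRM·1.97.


SRM = 1.4922·10.6^0.6859 = 7.5350
EBC = 7.5350·1.97

14.8440 EBC


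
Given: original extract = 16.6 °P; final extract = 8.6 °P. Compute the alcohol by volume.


SG = 259/(259 − P);  ABV = (OG − FG)·131.25
OG = 259/(259 − 16.6) = 1.0685
FG = 259/(259 − 8.6) = 1.0343
ABV = (1.0685 − 1.0343)·131.25

4.4805 % ABV


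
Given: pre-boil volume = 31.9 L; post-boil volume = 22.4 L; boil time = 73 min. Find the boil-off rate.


rate = (V_pre − V_post) / (t_min/60)
rate = (31.9 − 22.4) / (73/60)

7.8082 L/hr


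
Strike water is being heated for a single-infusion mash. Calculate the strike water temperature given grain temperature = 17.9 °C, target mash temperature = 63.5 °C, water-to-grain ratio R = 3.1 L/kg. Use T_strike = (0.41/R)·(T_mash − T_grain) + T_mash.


T_strike = (0.41/3.1)·(63.5 − 17.9) + 63.5

69.5310 °C


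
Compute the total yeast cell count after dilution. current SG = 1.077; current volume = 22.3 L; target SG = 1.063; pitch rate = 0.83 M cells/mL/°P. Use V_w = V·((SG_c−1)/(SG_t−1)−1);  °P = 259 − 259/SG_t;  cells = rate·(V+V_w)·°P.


V_w = 22.3·((1.077−1)/(1.063−1)−1) = 4.9556
V_final = 22.3 + 4.9556 = 27.2556
°P = 259 − 259/1.063 = 15.3500
cells = 0.83·27.2556·15.3500

347.2483 billion cells


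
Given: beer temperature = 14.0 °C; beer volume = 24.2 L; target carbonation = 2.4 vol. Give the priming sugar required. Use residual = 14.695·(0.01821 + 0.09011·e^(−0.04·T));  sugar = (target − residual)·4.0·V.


residual = 14.695·(0.01821 + 0.09011·e^(−0.04·14.0)) = 1.0240
sugar = (2.4 − 1.0240)·4.0·24.2

133.1995 g


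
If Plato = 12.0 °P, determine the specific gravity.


SG = 259/(259 − P)
SG = 259/(259 − 12.0)

1.0486


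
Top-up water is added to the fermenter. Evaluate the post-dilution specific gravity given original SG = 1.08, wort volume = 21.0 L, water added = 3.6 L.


SG_new = 1 + (SG_old − 1)·V_old/(V_old + V_water)
pts = (1.08 − 1)·1000·21.0/(21.0 + 3.6) = 68.2927
SG_new = 1 + 68.2927/1000

1.0683


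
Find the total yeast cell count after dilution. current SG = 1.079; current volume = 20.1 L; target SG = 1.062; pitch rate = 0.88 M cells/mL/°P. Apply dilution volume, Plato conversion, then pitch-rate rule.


V_w = V·((SG_c−1)/(SG_t−1)−1);  °P = 259 − 259/SG_t;  cells = rate·(V+V_w)·°P
V_w = 20.1·((1.079−1)/(1.062−1)−1) = 5.5113
V_final = 20.1 + 5.5113 = 25.6113
°P = 259 − 259/1.062 = 15.1205
cells = 0.88·25.6113·15.1205

340.7855 billion cells


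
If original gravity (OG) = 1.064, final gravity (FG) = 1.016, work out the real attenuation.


AA = (OG−FG)/(OG−1)·100;  RA = AA·0.8192
AA = (1.064 − 1.016)/(1.064 − 1)·100 = 75.0000
RA = 75.0000·0.8192

61.4400 %


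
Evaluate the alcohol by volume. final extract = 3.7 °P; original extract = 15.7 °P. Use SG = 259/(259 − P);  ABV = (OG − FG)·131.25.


OG = 259/(259 − 15.7) = 1.0645
FG = 259/(259 − 3.7) = 1.0145
ABV = (1.0645 − 1.0145)·131.25

6.5673 % ABV


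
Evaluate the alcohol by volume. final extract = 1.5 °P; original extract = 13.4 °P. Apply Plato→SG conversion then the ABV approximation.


SG = 259/(259 − P);  ABV = (OG − FG)·131.25
OG = 259/(259 − 13.4) = 1.0546
FG = 259/(259 − 1.5) = 1.0058
ABV = (1.0546 − 1.0058)·131.25

6.3965 % ABV


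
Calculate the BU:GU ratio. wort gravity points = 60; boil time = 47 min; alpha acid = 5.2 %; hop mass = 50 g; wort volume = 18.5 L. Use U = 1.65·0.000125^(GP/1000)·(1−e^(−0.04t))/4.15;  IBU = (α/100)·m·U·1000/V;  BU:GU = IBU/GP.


U = 1.65·0.000125^(60/1000)·(1−e^(−0.04·47))/4.15 = 0.1965
IBU = (5.2/100)·50·0.1965·1000/18.5 = 27.6150
BU:GU = 27.6150/60

0.4603


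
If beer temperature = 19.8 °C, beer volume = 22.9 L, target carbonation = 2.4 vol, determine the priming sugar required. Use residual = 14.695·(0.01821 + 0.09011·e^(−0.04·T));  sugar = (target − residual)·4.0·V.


residual = 14.695·(0.01821 + 0.09011·e^(−0.04·19.8)) = 0.8674
sugar = (2.4 − 0.8674)·4.0·22.9

140.3897 g


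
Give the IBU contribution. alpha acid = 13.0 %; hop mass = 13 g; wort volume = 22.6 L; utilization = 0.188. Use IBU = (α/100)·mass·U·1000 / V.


IBU = (13.0/100)·13·0.188·1000 / 22.6

14.0584 IBU


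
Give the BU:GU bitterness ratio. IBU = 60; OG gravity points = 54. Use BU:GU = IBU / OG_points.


BU:GU = 60 / 54

1.1111


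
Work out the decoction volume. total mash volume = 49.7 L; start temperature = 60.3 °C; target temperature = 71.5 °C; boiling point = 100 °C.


V_dec = V_total·(T_target − T_start)/(T_boil − T_start)
V_dec = 49.7·(71.5 − 60.3)/(100 − 60.3)

14.0212 L


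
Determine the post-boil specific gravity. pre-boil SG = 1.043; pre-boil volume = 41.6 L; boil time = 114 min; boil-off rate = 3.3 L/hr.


V_post = V_pre − rate·(t/60);  SG_post = 1 + (SG_pre−1)·V_pre/V_post
V_post = 41.6 − 3.3·(114/60) = 35.3300
SG_post = 1 + (1.043 − 1)·41.6/35.3300

1.0506


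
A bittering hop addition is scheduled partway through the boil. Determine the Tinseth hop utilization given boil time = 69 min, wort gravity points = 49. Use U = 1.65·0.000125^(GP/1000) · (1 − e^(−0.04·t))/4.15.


bigness = 1.65·0.000125^(49/1000) = 1.0623
boil_factor = (1 − e^(−0.04·69))/4.15 = 0.2257
U = 1.0623 · 0.2257

0.2398
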